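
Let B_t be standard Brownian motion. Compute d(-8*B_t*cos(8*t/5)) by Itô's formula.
d(-8*B_t*cos(8*t/5)) = (64*B_t*sin(8*t/5)/5) dt + (-8*cos(8*t/5)) dB_t

Itô's formula for f(t, x): d f(t, B_t) = (f_t + (1/2) f_xx) dt + f_x dB_t. Compute partials of f(t, x) = -8*x*cos(8*t/5):
  f_t(t,x)  = 64*x*sin(8*t/5)/5
  f_x(t,x)  = -8*cos(8*t/5)
  f_xx(t,x) = 0
Assemble drift = f_t + (1/2) f_xx = 64*x*sin(8*t/5)/5 and diffusion = f_x = -8*cos(8*t/5). Substituting x = B_t:
  d(-8*B_t*cos(8*t/5)) = (64*B_t*sin(8*t/5)/5) dt + (-8*cos(8*t/5)) dB_t.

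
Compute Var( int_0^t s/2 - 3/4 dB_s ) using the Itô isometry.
Var = t*(4*t^2 - 18*t + 27)/48

The Itô integral of a deterministic integrand f(s) has mean 0 because each increment f(s) * (B_{s+ds} - B_s) has mean 0. By the Itô isometry:
  Var( int_0^t f(s) dB_s ) = E[ (int_0^t f(s) dB_s)^2 ] = int_0^t f(s)^2 ds.
Here f(s) = s/2 - 3/4, so f(s)^2 = (2*s - 3)^2/16. Integrate:
  int_0^t ((2*s - 3)^2/16) ds = t*(4*t^2 - 18*t + 27)/48.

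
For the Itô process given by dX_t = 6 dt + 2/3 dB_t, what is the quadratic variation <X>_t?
<X>_t = 4*t/9

For an Itô process dX_t = a(t) dt + b(t) dB_t, the quadratic variation is <X>_t = int_0^t b(s)^2 ds (the drift term does not contribute). Here b(s) = 2/3, so
  b(s)^2 = 4/9.
Integrating from 0 to t:
  <X>_t = int_0^t (4/9) ds = 4*t/9.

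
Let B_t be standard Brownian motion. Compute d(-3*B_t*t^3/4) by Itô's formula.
d(-3*B_t*t^3/4) = (-9*B_t*t^2/4) dt + (-3*t^3/4) dB_t

Itô's formula for f(t, x): d f(t, B_t) = (f_t + (1/2) f_xx) dt + f_x dB_t. Compute partials of f(t, x) = -3*t^3*x/4:
  f_t(t,x)  = -9*t^2*x/4
  f_x(t,x)  = -3*t^3/4
  f_xx(t,x) = 0
Assemble drift = f_t + (1/2) f_xx = -9*t^2*x/4 and diffusion = f_x = -3*t^3/4. Substituting x = B_t:
  d(-3*B_t*t^3/4) = (-9*B_t*t^2/4) dt + (-3*t^3/4) dB_t.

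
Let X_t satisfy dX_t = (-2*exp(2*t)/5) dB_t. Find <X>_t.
<X>_t = exp(4*t)/25 - 1/25

For an Itô process dX_t = a(t) dt + b(t) dB_t, the quadratic variation is <X>_t = int_0^t b(s)^2 ds (the drift term does not contribute). Here b(s) = -2*exp(2*s)/5, so
  b(s)^2 = 4*exp(4*s)/25.
Integrating from 0 to t:
  <X>_t = int_0^t (4*exp(4*s)/25) ds = exp(4*t)/25 - 1/25.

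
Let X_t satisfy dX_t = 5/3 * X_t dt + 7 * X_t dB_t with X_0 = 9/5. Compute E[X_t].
E[X_t] = 9*exp(5*t/3)/5

For GBM dX = mu X dt + sigma X dB with X_0 = x_0, apply Itô to Y = log X: dY = (mu - sigma^2/2) dt + sigma dB, so Y_t = log(x_0) + (mu - sigma^2/2) t + sigma B_t and hence X_t = x_0 * exp((mu - sigma^2/2) t + sigma B_t).
With mu = 5/3, sigma = 7, x_0 = 9/5, this gives:
  X_t = 9/5 * exp((-137/6) * t + (7) * B_t).
Since sigma*B_t ~ Normal(0, sigma^2 t), E[exp(sigma*B_t)] = exp(sigma^2 t / 2); so E[X_t] = x_0 * exp((mu - sigma^2/2) t) * exp(sigma^2 t / 2) = x_0 * exp(mu t) = 9*exp(5*t/3)/5.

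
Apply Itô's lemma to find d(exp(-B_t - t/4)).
d(exp(-B_t - t/4)) = (exp(-B_t - t/4)/4) dt + (-exp(-B_t - t/4)) dB_t

Itô's formula for f(t, x): d f(t, B_t) = (f_t + (1/2) f_xx) dt + f_x dB_t. Compute partials of f(t, x) = exp(-t/4 - x):
  f_t(t,x)  = -exp(-t/4 - x)/4
  f_x(t,x)  = -exp(-t/4 - x)
  f_xx(t,x) = exp(-t/4 - x)
Assemble drift = f_t + (1/2) f_xx = exp(-t/4 - x)/4 and diffusion = f_x = -exp(-t/4 - x). Substituting x = B_t:
  d(exp(-B_t - t/4)) = (exp(-B_t - t/4)/4) dt + (-exp(-B_t - t/4)) dB_t.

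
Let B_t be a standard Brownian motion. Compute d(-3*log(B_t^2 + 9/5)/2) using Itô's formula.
d(-3*log(B_t^2 + 9/5)/2) = (15*(5*B_t^2 - 9)/(2*(5*B_t^2 + 9)^2)) dt + (-15*B_t/(5*B_t^2 + 9)) dB_t

Itô's formula for f(B_t) gives d f(B_t) = f'(B_t) dB_t + (1/2) f''(B_t) dt. Compute derivatives of f(x) = -3*log(x^2 + 9/5)/2:
  f'(x)  = -15*x/(5*x^2 + 9)
  f''(x) = 15*(5*x^2 - 9)/(5*x^2 + 9)^2
Substitute x = B_t and multiply the f'' term by 1/2:
  drift     = (1/2) * (15*(5*x^2 - 9)/(5*x^2 + 9)^2) evaluated at B_t = 15*(5*B_t^2 - 9)/(2*(5*B_t^2 + 9)^2)
  diffusion = (-15*x/(5*x^2 + 9)) evaluated at B_t = -15*B_t/(5*B_t^2 + 9)
Therefore d(-3*log(B_t^2 + 9/5)/2) = (15*(5*B_t^2 - 9)/(2*(5*B_t^2 + 9)^2)) dt + (-15*B_t/(5*B_t^2 + 9)) dB_t.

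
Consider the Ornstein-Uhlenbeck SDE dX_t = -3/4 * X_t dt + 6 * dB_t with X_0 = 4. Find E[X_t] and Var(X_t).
E[X_t] = 4*exp(-3*t/4); Var(X_t) = 24 - 24*exp(-3*t/2)

The OU SDE dX = -theta X dt + sigma dB admits the integrating factor exp(theta t): d(exp(theta t) X_t) = sigma exp(theta t) dB_t. Integrating from 0 to t:
  X_t = x_0 * exp(-theta t) + sigma * int_0^t exp(-theta (t-s)) dB_s.
The Itô integral has mean 0 and (by the Itô isometry) variance sigma^2 * int_0^t exp(-2 theta (t - s)) ds = sigma^2 * (1 - exp(-2 theta t)) / (2 theta).
With theta = 3/4, sigma = 6, x_0 = 4:
  E[X_t] = 4 * exp(-3/4 t) = 4*exp(-3*t/4)
  Var(X_t) = (6)^2 * (1 - exp(-2*3/4 t)) / (2 * 3/4) = 24 - 24*exp(-3*t/2).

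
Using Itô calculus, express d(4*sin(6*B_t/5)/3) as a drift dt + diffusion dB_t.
d(4*sin(6*B_t/5)/3) = (-24*sin(6*B_t/5)/25) dt + (8*cos(6*B_t/5)/5) dB_t

Itô's formula for f(B_t) gives d f(B_t) = f'(B_t) dB_t + (1/2) f''(B_t) dt. Compute derivatives of f(x) = 4*sin(6*x/5)/3:
  f'(x)  = 8*cos(6*x/5)/5
  f''(x) = -48*sin(6*x/5)/25
Substitute x = B_t and multiply the f'' term by 1/2:
  drift     = (1/2) * (-48*sin(6*x/5)/25) evaluated at B_t = -24*sin(6*B_t/5)/25
  diffusion = (8*cos(6*x/5)/5) evaluated at B_t = 8*cos(6*B_t/5)/5
Therefore d(4*sin(6*B_t/5)/3) = (-24*sin(6*B_t/5)/25) dt + (8*cos(6*B_t/5)/5) dB_t.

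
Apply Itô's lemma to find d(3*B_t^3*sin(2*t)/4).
d(3*B_t^3*sin(2*t)/4) = (3*B_t*(2*B_t^2*cos(2*t) + 3*sin(2*t))/4) dt + (9*B_t^2*sin(2*t)/4) dB_t

Itô's formula for f(t, x): d f(t, B_t) = (f_t + (1/2) f_xx) dt + f_x dB_t. Compute partials of f(t, x) = 3*x^3*sin(2*t)/4:
  f_t(t,x)  = 3*x^3*cos(2*t)/2
  f_x(t,x)  = 9*x^2*sin(2*t)/4
  f_xx(t,x) = 9*x*sin(2*t)/2
Assemble drift = f_t + (1/2) f_xx = 3*x*(2*x^2*cos(2*t) + 3*sin(2*t))/4 and diffusion = f_x = 9*x^2*sin(2*t)/4. Substituting x = B_t:
  d(3*B_t^3*sin(2*t)/4) = (3*B_t*(2*B_t^2*cos(2*t) + 3*sin(2*t))/4) dt + (9*B_t^2*sin(2*t)/4) dB_t.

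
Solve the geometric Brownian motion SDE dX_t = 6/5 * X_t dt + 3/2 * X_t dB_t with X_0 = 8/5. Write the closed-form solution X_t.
X_t = 8/5 * exp((3/40) * t + (3/2) * B_t)

For GBM dX = mu X dt + sigma X dB with X_0 = x_0, apply Itô to Y = log X: dY = (mu - sigma^2/2) dt + sigma dB, so Y_t = log(x_0) + (mu - sigma^2/2) t + sigma B_t and hence X_t = x_0 * exp((mu - sigma^2/2) t + sigma B_t).
With mu = 6/5, sigma = 3/2, x_0 = 8/5, this gives:
  X_t = 8/5 * exp((3/40) * t + (3/2) * B_t).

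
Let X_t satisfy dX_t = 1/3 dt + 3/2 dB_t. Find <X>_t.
<X>_t = 9*t/4

For an Itô process dX_t = a(t) dt + b(t) dB_t, the quadratic variation is <X>_t = int_0^t b(s)^2 ds (the drift term does not contribute). Here b(s) = 3/2, so
  b(s)^2 = 9/4.
Integrating from 0 to t:
  <X>_t = int_0^t (9/4) ds = 9*t/4.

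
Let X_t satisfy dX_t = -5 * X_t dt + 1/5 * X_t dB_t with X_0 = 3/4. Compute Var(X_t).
Var(X_t) = (9*exp(t/25) - 9)*exp(-10*t)/16

For GBM dX = mu X dt + sigma X dB with X_0 = x_0, apply Itô to Y = log X: dY = (mu - sigma^2/2) dt + sigma dB, so Y_t = log(x_0) + (mu - sigma^2/2) t + sigma B_t and hence X_t = x_0 * exp((mu - sigma^2/2) t + sigma B_t).
With mu = -5, sigma = 1/5, x_0 = 3/4, this gives:
  X_t = 3/4 * exp((-251/50) * t + (1/5) * B_t).
Since sigma*B_t ~ Normal(0, sigma^2 t), E[exp(sigma*B_t)] = exp(sigma^2 t / 2); so E[X_t] = x_0 * exp((mu - sigma^2/2) t) * exp(sigma^2 t / 2) = x_0 * exp(mu t) = 3*exp(-5*t)/4.
Var(X_t) = E[X_t^2] - (E[X_t])^2 = x_0^2 * exp(2 mu t) * (exp(sigma^2 t) - 1) = (9*exp(t/25) - 9)*exp(-10*t)/16.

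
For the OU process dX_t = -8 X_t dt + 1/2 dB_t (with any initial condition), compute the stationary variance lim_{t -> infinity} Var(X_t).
lim Var(X_t) = 1/64

The OU SDE dX = -theta X dt + sigma dB admits the integrating factor exp(theta t): d(exp(theta t) X_t) = sigma exp(theta t) dB_t. Integrating from 0 to t gives X_t = x_0 * exp(-theta t) + sigma * int_0^t exp(-theta (t-s)) dB_s for any initial x_0. The Itô integral has variance (by the Itô isometry) sigma^2 * int_0^t exp(-2 theta (t - s)) ds = sigma^2 * (1 - exp(-2 theta t)) / (2 theta), independent of x_0.
With theta = 8, sigma = 1/2:
  Var(X_t) = (1/2)^2 * (1 - exp(-2*8 t)) / (2 * 8) = 1/64 - exp(-16*t)/64.
As t -> infinity, exp(-2*8 t) -> 0, so the stationary variance is sigma^2 / (2 theta) = 1/64.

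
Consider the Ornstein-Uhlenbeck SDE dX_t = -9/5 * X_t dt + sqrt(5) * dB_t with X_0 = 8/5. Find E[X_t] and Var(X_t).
E[X_t] = 8*exp(-9*t/5)/5; Var(X_t) = 25/18 - 25*exp(-18*t/5)/18

The OU SDE dX = -theta X dt + sigma dB admits the integrating factor exp(theta t): d(exp(theta t) X_t) = sigma exp(theta t) dB_t. Integrating from 0 to t:
  X_t = x_0 * exp(-theta t) + sigma * int_0^t exp(-theta (t-s)) dB_s.
The Itô integral has mean 0 and (by the Itô isometry) variance sigma^2 * int_0^t exp(-2 theta (t - s)) ds = sigma^2 * (1 - exp(-2 theta t)) / (2 theta).
With theta = 9/5, sigma = sqrt(5), x_0 = 8/5:
  E[X_t] = 8/5 * exp(-9/5 t) = 8*exp(-9*t/5)/5
  Var(X_t) = (sqrt(5))^2 * (1 - exp(-2*9/5 t)) / (2 * 9/5) = 25/18 - 25*exp(-18*t/5)/18.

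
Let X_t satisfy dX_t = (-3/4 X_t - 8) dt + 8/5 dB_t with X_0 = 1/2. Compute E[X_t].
E[X_t] = -32/3 + 67*exp(-3*t/4)/6

Taking expectations and using E[dB_t] = 0, the mean m(t) = E[X_t] satisfies the ODE m'(t) = a m(t) + b with m(0) = x_0. With a = -3/4, b = -8, x_0 = 1/2, the solution is
  m(t) = x_0 * exp(a t) + (b/a) * (exp(a t) - 1)
       = (1/2) * exp((-3/4) t) + ((-8)/(-3/4)) * (exp((-3/4) t) - 1)
       = -32/3 + 67*exp(-3*t/4)/6.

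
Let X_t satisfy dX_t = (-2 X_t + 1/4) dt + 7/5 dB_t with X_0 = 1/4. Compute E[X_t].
E[X_t] = 1/8 + exp(-2*t)/8

Taking expectations and using E[dB_t] = 0, the mean m(t) = E[X_t] satisfies the ODE m'(t) = a m(t) + b with m(0) = x_0. With a = -2, b = 1/4, x_0 = 1/4, the solution is
  m(t) = x_0 * exp(a t) + (b/a) * (exp(a t) - 1)
       = (1/4) * exp((-2) t) + ((1/4)/(-2)) * (exp((-2) t) - 1)
       = 1/8 + exp(-2*t)/8.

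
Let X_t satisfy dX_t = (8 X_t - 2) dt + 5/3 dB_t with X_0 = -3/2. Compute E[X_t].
E[X_t] = 1/4 - 7*exp(8*t)/4

Taking expectations and using E[dB_t] = 0, the mean m(t) = E[X_t] satisfies the ODE m'(t) = a m(t) + b with m(0) = x_0. With a = 8, b = -2, x_0 = -3/2, the solution is
  m(t) = x_0 * exp(a t) + (b/a) * (exp(a t) - 1)
       = (-3/2) * exp(8 t) + ((-2)/8) * (exp(8 t) - 1)
       = 1/4 - 7*exp(8*t)/4.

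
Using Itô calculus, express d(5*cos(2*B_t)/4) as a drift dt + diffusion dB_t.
d(5*cos(2*B_t)/4) = (-5*cos(2*B_t)/2) dt + (-5*sin(2*B_t)/2) dB_t

Itô's formula for f(B_t) gives d f(B_t) = f'(B_t) dB_t + (1/2) f''(B_t) dt. Compute derivatives of f(x) = 5*cos(2*x)/4:
  f'(x)  = -5*sin(2*x)/2
  f''(x) = -5*cos(2*x)
Substitute x = B_t and multiply the f'' term by 1/2:
  drift     = (1/2) * (-5*cos(2*x)) evaluated at B_t = -5*cos(2*B_t)/2
  diffusion = (-5*sin(2*x)/2) evaluated at B_t = -5*sin(2*B_t)/2
Therefore d(5*cos(2*B_t)/4) = (-5*cos(2*B_t)/2) dt + (-5*sin(2*B_t)/2) dB_t.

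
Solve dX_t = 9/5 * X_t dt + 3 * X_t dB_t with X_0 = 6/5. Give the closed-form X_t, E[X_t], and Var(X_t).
X_t = 6/5 * exp((-27/10) t + (3) B_t); E[X_t] = 6*exp(9*t/5)/5; Var(X_t) = 36*(exp(9*t) - 1)*exp(18*t/5)/25

For GBM dX = mu X dt + sigma X dB with X_0 = x_0, apply Itô to Y = log X: dY = (mu - sigma^2/2) dt + sigma dB, so Y_t = log(x_0) + (mu - sigma^2/2) t + sigma B_t and hence X_t = x_0 * exp((mu - sigma^2/2) t + sigma B_t).
With mu = 9/5, sigma = 3, x_0 = 6/5, this gives:
  X_t = 6/5 * exp((-27/10) * t + (3) * B_t).
Since sigma*B_t ~ Normal(0, sigma^2 t), E[exp(sigma*B_t)] = exp(sigma^2 t / 2); so E[X_t] = x_0 * exp((mu - sigma^2/2) t) * exp(sigma^2 t / 2) = x_0 * exp(mu t) = 6*exp(9*t/5)/5.
Var(X_t) = E[X_t^2] - (E[X_t])^2 = x_0^2 * exp(2 mu t) * (exp(sigma^2 t) - 1) = 36*(exp(9*t) - 1)*exp(18*t/5)/25.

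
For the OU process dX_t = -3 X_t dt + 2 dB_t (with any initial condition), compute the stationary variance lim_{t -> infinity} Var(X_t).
lim Var(X_t) = 2/3

The OU SDE dX = -theta X dt + sigma dB admits the integrating factor exp(theta t): d(exp(theta t) X_t) = sigma exp(theta t) dB_t. Integrating from 0 to t gives X_t = x_0 * exp(-theta t) + sigma * int_0^t exp(-theta (t-s)) dB_s for any initial x_0. The Itô integral has variance (by the Itô isometry) sigma^2 * int_0^t exp(-2 theta (t - s)) ds = sigma^2 * (1 - exp(-2 theta t)) / (2 theta), independent of x_0.
With theta = 3, sigma = 2:
  Var(X_t) = (2)^2 * (1 - exp(-2*3 t)) / (2 * 3) = 2/3 - 2*exp(-6*t)/3.
As t -> infinity, exp(-2*3 t) -> 0, so the stationary variance is sigma^2 / (2 theta) = 2/3.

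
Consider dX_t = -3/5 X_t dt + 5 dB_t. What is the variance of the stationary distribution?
lim Var(X_t) = 125/6

The OU SDE dX = -theta X dt + sigma dB admits the integrating factor exp(theta t): d(exp(theta t) X_t) = sigma exp(theta t) dB_t. Integrating from 0 to t gives X_t = x_0 * exp(-theta t) + sigma * int_0^t exp(-theta (t-s)) dB_s for any initial x_0. The Itô integral has variance (by the Itô isometry) sigma^2 * int_0^t exp(-2 theta (t - s)) ds = sigma^2 * (1 - exp(-2 theta t)) / (2 theta), independent of x_0.
With theta = 3/5, sigma = 5:
  Var(X_t) = (5)^2 * (1 - exp(-2*3/5 t)) / (2 * 3/5) = 125/6 - 125*exp(-6*t/5)/6.
As t -> infinity, exp(-2*3/5 t) -> 0, so the stationary variance is sigma^2 / (2 theta) = 125/6.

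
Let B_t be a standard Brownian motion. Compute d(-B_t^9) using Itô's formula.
d(-B_t^9) = (-36*B_t^7) dt + (-9*B_t^8) dB_t

Itô's formula for f(B_t) gives d f(B_t) = f'(B_t) dB_t + (1/2) f''(B_t) dt. Compute derivatives of f(x) = -x^9:
  f'(x)  = -9*x^8
  f''(x) = -72*x^7
Substitute x = B_t and multiply the f'' term by 1/2:
  drift     = (1/2) * (-72*x^7) evaluated at B_t = -36*B_t^7
  diffusion = (-9*x^8) evaluated at B_t = -9*B_t^8
Therefore d(-B_t^9) = (-36*B_t^7) dt + (-9*B_t^8) dB_t.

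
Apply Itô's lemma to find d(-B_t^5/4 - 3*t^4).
d(-B_t^5/4 - 3*t^4) = (-5*B_t^3/2 - 12*t^3) dt + (-5*B_t^4/4) dB_t

Itô's formula for f(t, x): d f(t, B_t) = (f_t + (1/2) f_xx) dt + f_x dB_t. Compute partials of f(t, x) = -3*t^4 - x^5/4:
  f_t(t,x)  = -12*t^3
  f_x(t,x)  = -5*x^4/4
  f_xx(t,x) = -5*x^3
Assemble drift = f_t + (1/2) f_xx = -12*t^3 - 5*x^3/2 and diffusion = f_x = -5*x^4/4. Substituting x = B_t:
  d(-B_t^5/4 - 3*t^4) = (-5*B_t^3/2 - 12*t^3) dt + (-5*B_t^4/4) dB_t.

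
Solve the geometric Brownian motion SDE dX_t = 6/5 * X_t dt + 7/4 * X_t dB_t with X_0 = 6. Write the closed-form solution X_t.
X_t = 6 * exp((-53/160) * t + (7/4) * B_t)

For GBM dX = mu X dt + sigma X dB with X_0 = x_0, apply Itô to Y = log X: dY = (mu - sigma^2/2) dt + sigma dB, so Y_t = log(x_0) + (mu - sigma^2/2) t + sigma B_t and hence X_t = x_0 * exp((mu - sigma^2/2) t + sigma B_t).
With mu = 6/5, sigma = 7/4, x_0 = 6, this gives:
  X_t = 6 * exp((-53/160) * t + (7/4) * B_t).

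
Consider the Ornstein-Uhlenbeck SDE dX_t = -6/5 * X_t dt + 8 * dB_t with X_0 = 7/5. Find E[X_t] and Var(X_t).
E[X_t] = 7*exp(-6*t/5)/5; Var(X_t) = 80/3 - 80*exp(-12*t/5)/3

The OU SDE dX = -theta X dt + sigma dB admits the integrating factor exp(theta t): d(exp(theta t) X_t) = sigma exp(theta t) dB_t. Integrating from 0 to t:
  X_t = x_0 * exp(-theta t) + sigma * int_0^t exp(-theta (t-s)) dB_s.
The Itô integral has mean 0 and (by the Itô isometry) variance sigma^2 * int_0^t exp(-2 theta (t - s)) ds = sigma^2 * (1 - exp(-2 theta t)) / (2 theta).
With theta = 6/5, sigma = 8, x_0 = 7/5:
  E[X_t] = 7/5 * exp(-6/5 t) = 7*exp(-6*t/5)/5
  Var(X_t) = (8)^2 * (1 - exp(-2*6/5 t)) / (2 * 6/5) = 80/3 - 80*exp(-12*t/5)/3.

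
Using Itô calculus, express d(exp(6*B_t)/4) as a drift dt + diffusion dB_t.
d(exp(6*B_t)/4) = (9*exp(6*B_t)/2) dt + (3*exp(6*B_t)/2) dB_t

Itô's formula for f(B_t) gives d f(B_t) = f'(B_t) dB_t + (1/2) f''(B_t) dt. Compute derivatives of f(x) = exp(6*x)/4:
  f'(x)  = 3*exp(6*x)/2
  f''(x) = 9*exp(6*x)
Substitute x = B_t and multiply the f'' term by 1/2:
  drift     = (1/2) * (9*exp(6*x)) evaluated at B_t = 9*exp(6*B_t)/2
  diffusion = (3*exp(6*x)/2) evaluated at B_t = 3*exp(6*B_t)/2
Therefore d(exp(6*B_t)/4) = (9*exp(6*B_t)/2) dt + (3*exp(6*B_t)/2) dB_t.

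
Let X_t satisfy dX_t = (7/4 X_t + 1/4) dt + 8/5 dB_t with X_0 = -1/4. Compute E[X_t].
E[X_t] = -3*exp(7*t/4)/28 - 1/7

Taking expectations and using E[dB_t] = 0, the mean m(t) = E[X_t] satisfies the ODE m'(t) = a m(t) + b with m(0) = x_0. With a = 7/4, b = 1/4, x_0 = -1/4, the solution is
  m(t) = x_0 * exp(a t) + (b/a) * (exp(a t) - 1)
       = (-1/4) * exp((7/4) t) + ((1/4)/(7/4)) * (exp((7/4) t) - 1)
       = -3*exp(7*t/4)/28 - 1/7.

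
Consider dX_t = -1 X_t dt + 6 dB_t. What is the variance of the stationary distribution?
lim Var(X_t) = 18

The OU SDE dX = -theta X dt + sigma dB admits the integrating factor exp(theta t): d(exp(theta t) X_t) = sigma exp(theta t) dB_t. Integrating from 0 to t gives X_t = x_0 * exp(-theta t) + sigma * int_0^t exp(-theta (t-s)) dB_s for any initial x_0. The Itô integral has variance (by the Itô isometry) sigma^2 * int_0^t exp(-2 theta (t - s)) ds = sigma^2 * (1 - exp(-2 theta t)) / (2 theta), independent of x_0.
With theta = 1, sigma = 6:
  Var(X_t) = (6)^2 * (1 - exp(-2*1 t)) / (2 * 1) = 18 - 18*exp(-2*t).
As t -> infinity, exp(-2*1 t) -> 0, so the stationary variance is sigma^2 / (2 theta) = 18.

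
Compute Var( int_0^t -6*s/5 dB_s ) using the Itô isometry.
Var = 12*t^3/25

The Itô integral of a deterministic integrand f(s) has mean 0 because each increment f(s) * (B_{s+ds} - B_s) has mean 0. By the Itô isometry:
  Var( int_0^t f(s) dB_s ) = E[ (int_0^t f(s) dB_s)^2 ] = int_0^t f(s)^2 ds.
Here f(s) = -6*s/5, so f(s)^2 = 36*s^2/25. Integrate:
  int_0^t (36*s^2/25) ds = 12*t^3/25.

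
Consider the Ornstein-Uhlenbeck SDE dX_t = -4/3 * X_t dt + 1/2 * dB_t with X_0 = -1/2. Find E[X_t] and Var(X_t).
E[X_t] = -exp(-4*t/3)/2; Var(X_t) = 3/32 - 3*exp(-8*t/3)/32

The OU SDE dX = -theta X dt + sigma dB admits the integrating factor exp(theta t): d(exp(theta t) X_t) = sigma exp(theta t) dB_t. Integrating from 0 to t:
  X_t = x_0 * exp(-theta t) + sigma * int_0^t exp(-theta (t-s)) dB_s.
The Itô integral has mean 0 and (by the Itô isometry) variance sigma^2 * int_0^t exp(-2 theta (t - s)) ds = sigma^2 * (1 - exp(-2 theta t)) / (2 theta).
With theta = 4/3, sigma = 1/2, x_0 = -1/2:
  E[X_t] = -1/2 * exp(-4/3 t) = -exp(-4*t/3)/2
  Var(X_t) = (1/2)^2 * (1 - exp(-2*4/3 t)) / (2 * 4/3) = 3/32 - 3*exp(-8*t/3)/32.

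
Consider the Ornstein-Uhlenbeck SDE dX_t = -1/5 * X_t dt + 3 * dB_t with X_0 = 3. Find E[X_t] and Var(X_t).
E[X_t] = 3*exp(-t/5); Var(X_t) = 45/2 - 45*exp(-2*t/5)/2

The OU SDE dX = -theta X dt + sigma dB admits the integrating factor exp(theta t): d(exp(theta t) X_t) = sigma exp(theta t) dB_t. Integrating from 0 to t:
  X_t = x_0 * exp(-theta t) + sigma * int_0^t exp(-theta (t-s)) dB_s.
The Itô integral has mean 0 and (by the Itô isometry) variance sigma^2 * int_0^t exp(-2 theta (t - s)) ds = sigma^2 * (1 - exp(-2 theta t)) / (2 theta).
With theta = 1/5, sigma = 3, x_0 = 3:
  E[X_t] = 3 * exp(-1/5 t) = 3*exp(-t/5)
  Var(X_t) = (3)^2 * (1 - exp(-2*1/5 t)) / (2 * 1/5) = 45/2 - 45*exp(-2*t/5)/2.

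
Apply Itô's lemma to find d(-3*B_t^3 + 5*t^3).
d(-3*B_t^3 + 5*t^3) = (-9*B_t + 15*t^2) dt + (-9*B_t^2) dB_t

Itô's formula for f(t, x): d f(t, B_t) = (f_t + (1/2) f_xx) dt + f_x dB_t. Compute partials of f(t, x) = 5*t^3 - 3*x^3:
  f_t(t,x)  = 15*t^2
  f_x(t,x)  = -9*x^2
  f_xx(t,x) = -18*x
Assemble drift = f_t + (1/2) f_xx = 15*t^2 - 9*x and diffusion = f_x = -9*x^2. Substituting x = B_t:
  d(-3*B_t^3 + 5*t^3) = (-9*B_t + 15*t^2) dt + (-9*B_t^2) dB_t.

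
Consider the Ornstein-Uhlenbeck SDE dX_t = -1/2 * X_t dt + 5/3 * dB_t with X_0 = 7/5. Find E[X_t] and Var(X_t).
E[X_t] = 7*exp(-t/2)/5; Var(X_t) = 25/9 - 25*exp(-t)/9

The OU SDE dX = -theta X dt + sigma dB admits the integrating factor exp(theta t): d(exp(theta t) X_t) = sigma exp(theta t) dB_t. Integrating from 0 to t:
  X_t = x_0 * exp(-theta t) + sigma * int_0^t exp(-theta (t-s)) dB_s.
The Itô integral has mean 0 and (by the Itô isometry) variance sigma^2 * int_0^t exp(-2 theta (t - s)) ds = sigma^2 * (1 - exp(-2 theta t)) / (2 theta).
With theta = 1/2, sigma = 5/3, x_0 = 7/5:
  E[X_t] = 7/5 * exp(-1/2 t) = 7*exp(-t/2)/5
  Var(X_t) = (5/3)^2 * (1 - exp(-2*1/2 t)) / (2 * 1/2) = 25/9 - 25*exp(-t)/9.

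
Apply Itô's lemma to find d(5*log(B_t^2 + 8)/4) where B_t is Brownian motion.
d(5*log(B_t^2 + 8)/4) = (5*(8 - B_t^2)/(4*(B_t^2 + 8)^2)) dt + (5*B_t/(2*(B_t^2 + 8))) dB_t

Itô's formula for f(B_t) gives d f(B_t) = f'(B_t) dB_t + (1/2) f''(B_t) dt. Compute derivatives of f(x) = 5*log(x^2 + 8)/4:
  f'(x)  = 5*x/(2*(x^2 + 8))
  f''(x) = 5*(8 - x^2)/(2*(x^2 + 8)^2)
Substitute x = B_t and multiply the f'' term by 1/2:
  drift     = (1/2) * (5*(8 - x^2)/(2*(x^2 + 8)^2)) evaluated at B_t = 5*(8 - B_t^2)/(4*(B_t^2 + 8)^2)
  diffusion = (5*x/(2*(x^2 + 8))) evaluated at B_t = 5*B_t/(2*(B_t^2 + 8))
Therefore d(5*log(B_t^2 + 8)/4) = (5*(8 - B_t^2)/(4*(B_t^2 + 8)^2)) dt + (5*B_t/(2*(B_t^2 + 8))) dB_t.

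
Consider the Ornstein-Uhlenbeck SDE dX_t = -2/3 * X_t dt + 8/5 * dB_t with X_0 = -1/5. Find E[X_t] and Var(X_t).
E[X_t] = -exp(-2*t/3)/5; Var(X_t) = 48/25 - 48*exp(-4*t/3)/25

The OU SDE dX = -theta X dt + sigma dB admits the integrating factor exp(theta t): d(exp(theta t) X_t) = sigma exp(theta t) dB_t. Integrating from 0 to t:
  X_t = x_0 * exp(-theta t) + sigma * int_0^t exp(-theta (t-s)) dB_s.
The Itô integral has mean 0 and (by the Itô isometry) variance sigma^2 * int_0^t exp(-2 theta (t - s)) ds = sigma^2 * (1 - exp(-2 theta t)) / (2 theta).
With theta = 2/3, sigma = 8/5, x_0 = -1/5:
  E[X_t] = -1/5 * exp(-2/3 t) = -exp(-2*t/3)/5
  Var(X_t) = (8/5)^2 * (1 - exp(-2*2/3 t)) / (2 * 2/3) = 48/25 - 48*exp(-4*t/3)/25.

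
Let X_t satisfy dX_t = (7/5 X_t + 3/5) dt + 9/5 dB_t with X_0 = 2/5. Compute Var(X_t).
Var(X_t) = 81*exp(14*t/5)/70 - 81/70

The variance V(t) = Var(X_t) satisfies V'(t) = 2 a V(t) + c^2 with V(0) = 0 (drift coefficient is linear in X, diffusion is constant). With a = 7/5, c = 9/5, the solution is
  V(t) = (c^2 / (2 a)) * (exp(2 a t) - 1)
       = ((9/5)^2 / (2*(7/5))) * (exp((14/5) t) - 1)
       = 81*exp(14*t/5)/70 - 81/70.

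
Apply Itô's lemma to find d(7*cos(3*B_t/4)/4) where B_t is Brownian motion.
d(7*cos(3*B_t/4)/4) = (-63*cos(3*B_t/4)/128) dt + (-21*sin(3*B_t/4)/16) dB_t

Itô's formula for f(B_t) gives d f(B_t) = f'(B_t) dB_t + (1/2) f''(B_t) dt. Compute derivatives of f(x) = 7*cos(3*x/4)/4:
  f'(x)  = -21*sin(3*x/4)/16
  f''(x) = -63*cos(3*x/4)/64
Substitute x = B_t and multiply the f'' term by 1/2:
  drift     = (1/2) * (-63*cos(3*x/4)/64) evaluated at B_t = -63*cos(3*B_t/4)/128
  diffusion = (-21*sin(3*x/4)/16) evaluated at B_t = -21*sin(3*B_t/4)/16
Therefore d(7*cos(3*B_t/4)/4) = (-63*cos(3*B_t/4)/128) dt + (-21*sin(3*B_t/4)/16) dB_t.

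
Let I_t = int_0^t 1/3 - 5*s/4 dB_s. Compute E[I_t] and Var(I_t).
E[I_t] = 0; Var(I_t) = t*(75*t^2 - 60*t + 16)/144

The Itô integral of a deterministic integrand f(s) has mean 0 because each increment f(s) * (B_{s+ds} - B_s) has mean 0. By the Itô isometry:
  Var( int_0^t f(s) dB_s ) = E[ (int_0^t f(s) dB_s)^2 ] = int_0^t f(s)^2 ds.
Here f(s) = 1/3 - 5*s/4, so f(s)^2 = (15*s - 4)^2/144. Integrate:
  int_0^t ((15*s - 4)^2/144) ds = t*(75*t^2 - 60*t + 16)/144.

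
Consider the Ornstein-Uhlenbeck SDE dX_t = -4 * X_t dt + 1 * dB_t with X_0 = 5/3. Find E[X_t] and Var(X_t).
E[X_t] = 5*exp(-4*t)/3; Var(X_t) = 1/8 - exp(-8*t)/8

The OU SDE dX = -theta X dt + sigma dB admits the integrating factor exp(theta t): d(exp(theta t) X_t) = sigma exp(theta t) dB_t. Integrating from 0 to t:
  X_t = x_0 * exp(-theta t) + sigma * int_0^t exp(-theta (t-s)) dB_s.
The Itô integral has mean 0 and (by the Itô isometry) variance sigma^2 * int_0^t exp(-2 theta (t - s)) ds = sigma^2 * (1 - exp(-2 theta t)) / (2 theta).
With theta = 4, sigma = 1, x_0 = 5/3:
  E[X_t] = 5/3 * exp(-4 t) = 5*exp(-4*t)/3
  Var(X_t) = (1)^2 * (1 - exp(-2*4 t)) / (2 * 4) = 1/8 - exp(-8*t)/8.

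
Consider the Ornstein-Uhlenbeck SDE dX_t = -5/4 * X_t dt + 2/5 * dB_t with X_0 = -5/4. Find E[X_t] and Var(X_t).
E[X_t] = -5*exp(-5*t/4)/4; Var(X_t) = 8/125 - 8*exp(-5*t/2)/125

The OU SDE dX = -theta X dt + sigma dB admits the integrating factor exp(theta t): d(exp(theta t) X_t) = sigma exp(theta t) dB_t. Integrating from 0 to t:
  X_t = x_0 * exp(-theta t) + sigma * int_0^t exp(-theta (t-s)) dB_s.
The Itô integral has mean 0 and (by the Itô isometry) variance sigma^2 * int_0^t exp(-2 theta (t - s)) ds = sigma^2 * (1 - exp(-2 theta t)) / (2 theta).
With theta = 5/4, sigma = 2/5, x_0 = -5/4:
  E[X_t] = -5/4 * exp(-5/4 t) = -5*exp(-5*t/4)/4
  Var(X_t) = (2/5)^2 * (1 - exp(-2*5/4 t)) / (2 * 5/4) = 8/125 - 8*exp(-5*t/2)/125.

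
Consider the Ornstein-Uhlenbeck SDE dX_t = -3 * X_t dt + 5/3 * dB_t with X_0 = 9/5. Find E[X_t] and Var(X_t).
E[X_t] = 9*exp(-3*t)/5; Var(X_t) = 25/54 - 25*exp(-6*t)/54

The OU SDE dX = -theta X dt + sigma dB admits the integrating factor exp(theta t): d(exp(theta t) X_t) = sigma exp(theta t) dB_t. Integrating from 0 to t:
  X_t = x_0 * exp(-theta t) + sigma * int_0^t exp(-theta (t-s)) dB_s.
The Itô integral has mean 0 and (by the Itô isometry) variance sigma^2 * int_0^t exp(-2 theta (t - s)) ds = sigma^2 * (1 - exp(-2 theta t)) / (2 theta).
With theta = 3, sigma = 5/3, x_0 = 9/5:
  E[X_t] = 9/5 * exp(-3 t) = 9*exp(-3*t)/5
  Var(X_t) = (5/3)^2 * (1 - exp(-2*3 t)) / (2 * 3) = 25/54 - 25*exp(-6*t)/54.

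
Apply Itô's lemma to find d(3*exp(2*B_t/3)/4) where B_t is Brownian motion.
d(3*exp(2*B_t/3)/4) = (exp(2*B_t/3)/6) dt + (exp(2*B_t/3)/2) dB_t

Itô's formula for f(B_t) gives d f(B_t) = f'(B_t) dB_t + (1/2) f''(B_t) dt. Compute derivatives of f(x) = 3*exp(2*x/3)/4:
  f'(x)  = exp(2*x/3)/2
  f''(x) = exp(2*x/3)/3
Substitute x = B_t and multiply the f'' term by 1/2:
  drift     = (1/2) * (exp(2*x/3)/3) evaluated at B_t = exp(2*B_t/3)/6
  diffusion = (exp(2*x/3)/2) evaluated at B_t = exp(2*B_t/3)/2
Therefore d(3*exp(2*B_t/3)/4) = (exp(2*B_t/3)/6) dt + (exp(2*B_t/3)/2) dB_t.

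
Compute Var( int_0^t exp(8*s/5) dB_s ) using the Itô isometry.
Var = 5*exp(16*t/5)/16 - 5/16

The Itô integral of a deterministic integrand f(s) has mean 0 because each increment f(s) * (B_{s+ds} - B_s) has mean 0. By the Itô isometry:
  Var( int_0^t f(s) dB_s ) = E[ (int_0^t f(s) dB_s)^2 ] = int_0^t f(s)^2 ds.
Here f(s) = exp(8*s/5), so f(s)^2 = exp(16*s/5). Integrate:
  int_0^t (exp(16*s/5)) ds = 5*exp(16*t/5)/16 - 5/16.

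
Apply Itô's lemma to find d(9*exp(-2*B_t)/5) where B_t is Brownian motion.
d(9*exp(-2*B_t)/5) = (18*exp(-2*B_t)/5) dt + (-18*exp(-2*B_t)/5) dB_t

Itô's formula for f(B_t) gives d f(B_t) = f'(B_t) dB_t + (1/2) f''(B_t) dt. Compute derivatives of f(x) = 9*exp(-2*x)/5:
  f'(x)  = -18*exp(-2*x)/5
  f''(x) = 36*exp(-2*x)/5
Substitute x = B_t and multiply the f'' term by 1/2:
  drift     = (1/2) * (36*exp(-2*x)/5) evaluated at B_t = 18*exp(-2*B_t)/5
  diffusion = (-18*exp(-2*x)/5) evaluated at B_t = -18*exp(-2*B_t)/5
Therefore d(9*exp(-2*B_t)/5) = (18*exp(-2*B_t)/5) dt + (-18*exp(-2*B_t)/5) dB_t.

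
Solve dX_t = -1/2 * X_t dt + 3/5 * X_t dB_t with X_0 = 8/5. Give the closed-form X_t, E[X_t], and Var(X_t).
X_t = 8/5 * exp((-17/25) t + (3/5) B_t); E[X_t] = 8*exp(-t/2)/5; Var(X_t) = (64*exp(9*t/25) - 64)*exp(-t)/25

For GBM dX = mu X dt + sigma X dB with X_0 = x_0, apply Itô to Y = log X: dY = (mu - sigma^2/2) dt + sigma dB, so Y_t = log(x_0) + (mu - sigma^2/2) t + sigma B_t and hence X_t = x_0 * exp((mu - sigma^2/2) t + sigma B_t).
With mu = -1/2, sigma = 3/5, x_0 = 8/5, this gives:
  X_t = 8/5 * exp((-17/25) * t + (3/5) * B_t).
Since sigma*B_t ~ Normal(0, sigma^2 t), E[exp(sigma*B_t)] = exp(sigma^2 t / 2); so E[X_t] = x_0 * exp((mu - sigma^2/2) t) * exp(sigma^2 t / 2) = x_0 * exp(mu t) = 8*exp(-t/2)/5.
Var(X_t) = E[X_t^2] - (E[X_t])^2 = x_0^2 * exp(2 mu t) * (exp(sigma^2 t) - 1) = (64*exp(9*t/25) - 64)*exp(-t)/25.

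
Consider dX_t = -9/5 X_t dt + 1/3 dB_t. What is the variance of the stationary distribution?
lim Var(X_t) = 5/162

The OU SDE dX = -theta X dt + sigma dB admits the integrating factor exp(theta t): d(exp(theta t) X_t) = sigma exp(theta t) dB_t. Integrating from 0 to t gives X_t = x_0 * exp(-theta t) + sigma * int_0^t exp(-theta (t-s)) dB_s for any initial x_0. The Itô integral has variance (by the Itô isometry) sigma^2 * int_0^t exp(-2 theta (t - s)) ds = sigma^2 * (1 - exp(-2 theta t)) / (2 theta), independent of x_0.
With theta = 9/5, sigma = 1/3:
  Var(X_t) = (1/3)^2 * (1 - exp(-2*9/5 t)) / (2 * 9/5) = 5/162 - 5*exp(-18*t/5)/162.
As t -> infinity, exp(-2*9/5 t) -> 0, so the stationary variance is sigma^2 / (2 theta) = 5/162.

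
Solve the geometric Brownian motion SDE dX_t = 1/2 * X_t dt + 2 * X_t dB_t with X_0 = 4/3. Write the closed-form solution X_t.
X_t = 4/3 * exp((-3/2) * t + (2) * B_t)

For GBM dX = mu X dt + sigma X dB with X_0 = x_0, apply Itô to Y = log X: dY = (mu - sigma^2/2) dt + sigma dB, so Y_t = log(x_0) + (mu - sigma^2/2) t + sigma B_t and hence X_t = x_0 * exp((mu - sigma^2/2) t + sigma B_t).
With mu = 1/2, sigma = 2, x_0 = 4/3, this gives:
  X_t = 4/3 * exp((-3/2) * t + (2) * B_t).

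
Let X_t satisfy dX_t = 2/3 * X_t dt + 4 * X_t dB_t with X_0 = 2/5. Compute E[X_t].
E[X_t] = 2*exp(2*t/3)/5

For GBM dX = mu X dt + sigma X dB with X_0 = x_0, apply Itô to Y = log X: dY = (mu - sigma^2/2) dt + sigma dB, so Y_t = log(x_0) + (mu - sigma^2/2) t + sigma B_t and hence X_t = x_0 * exp((mu - sigma^2/2) t + sigma B_t).
With mu = 2/3, sigma = 4, x_0 = 2/5, this gives:
  X_t = 2/5 * exp((-22/3) * t + (4) * B_t).
Since sigma*B_t ~ Normal(0, sigma^2 t), E[exp(sigma*B_t)] = exp(sigma^2 t / 2); so E[X_t] = x_0 * exp((mu - sigma^2/2) t) * exp(sigma^2 t / 2) = x_0 * exp(mu t) = 2*exp(2*t/3)/5.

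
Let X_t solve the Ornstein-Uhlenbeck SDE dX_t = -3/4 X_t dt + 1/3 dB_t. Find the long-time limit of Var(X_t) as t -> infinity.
lim Var(X_t) = 2/27

The OU SDE dX = -theta X dt + sigma dB admits the integrating factor exp(theta t): d(exp(theta t) X_t) = sigma exp(theta t) dB_t. Integrating from 0 to t gives X_t = x_0 * exp(-theta t) + sigma * int_0^t exp(-theta (t-s)) dB_s for any initial x_0. The Itô integral has variance (by the Itô isometry) sigma^2 * int_0^t exp(-2 theta (t - s)) ds = sigma^2 * (1 - exp(-2 theta t)) / (2 theta), independent of x_0.
With theta = 3/4, sigma = 1/3:
  Var(X_t) = (1/3)^2 * (1 - exp(-2*3/4 t)) / (2 * 3/4) = 2/27 - 2*exp(-3*t/2)/27.
As t -> infinity, exp(-2*3/4 t) -> 0, so the stationary variance is sigma^2 / (2 theta) = 2/27.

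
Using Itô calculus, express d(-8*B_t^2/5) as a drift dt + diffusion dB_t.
d(-8*B_t^2/5) = (-8/5) dt + (-16*B_t/5) dB_t

Itô's formula for f(B_t) gives d f(B_t) = f'(B_t) dB_t + (1/2) f''(B_t) dt. Compute derivatives of f(x) = -8*x^2/5:
  f'(x)  = -16*x/5
  f''(x) = -16/5
Substitute x = B_t and multiply the f'' term by 1/2:
  drift     = (1/2) * (-16/5) evaluated at B_t = -8/5
  diffusion = (-16*x/5) evaluated at B_t = -16*B_t/5
Therefore d(-8*B_t^2/5) = (-8/5) dt + (-16*B_t/5) dB_t.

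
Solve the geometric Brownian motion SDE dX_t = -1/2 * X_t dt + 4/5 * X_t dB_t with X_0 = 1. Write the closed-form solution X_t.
X_t = 1 * exp((-41/50) * t + (4/5) * B_t)

For GBM dX = mu X dt + sigma X dB with X_0 = x_0, apply Itô to Y = log X: dY = (mu - sigma^2/2) dt + sigma dB, so Y_t = log(x_0) + (mu - sigma^2/2) t + sigma B_t and hence X_t = x_0 * exp((mu - sigma^2/2) t + sigma B_t).
With mu = -1/2, sigma = 4/5, x_0 = 1, this gives:
  X_t = 1 * exp((-41/50) * t + (4/5) * B_t).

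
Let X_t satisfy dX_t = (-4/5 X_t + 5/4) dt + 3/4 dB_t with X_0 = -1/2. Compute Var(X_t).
Var(X_t) = 45/128 - 45*exp(-8*t/5)/128

The variance V(t) = Var(X_t) satisfies V'(t) = 2 a V(t) + c^2 with V(0) = 0 (drift coefficient is linear in X, diffusion is constant). With a = -4/5, c = 3/4, the solution is
  V(t) = (c^2 / (2 a)) * (exp(2 a t) - 1)
       = ((3/4)^2 / (2*(-4/5))) * (exp((-8/5) t) - 1)
       = 45/128 - 45*exp(-8*t/5)/128.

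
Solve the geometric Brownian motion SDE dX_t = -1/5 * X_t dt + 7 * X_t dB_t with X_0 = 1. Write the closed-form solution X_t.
X_t = 1 * exp((-247/10) * t + (7) * B_t)

For GBM dX = mu X dt + sigma X dB with X_0 = x_0, apply Itô to Y = log X: dY = (mu - sigma^2/2) dt + sigma dB, so Y_t = log(x_0) + (mu - sigma^2/2) t + sigma B_t and hence X_t = x_0 * exp((mu - sigma^2/2) t + sigma B_t).
With mu = -1/5, sigma = 7, x_0 = 1, this gives:
  X_t = 1 * exp((-247/10) * t + (7) * B_t).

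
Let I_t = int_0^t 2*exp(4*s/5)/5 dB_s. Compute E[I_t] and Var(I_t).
E[I_t] = 0; Var(I_t) = exp(8*t/5)/10 - 1/10

The Itô integral of a deterministic integrand f(s) has mean 0 because each increment f(s) * (B_{s+ds} - B_s) has mean 0. By the Itô isometry:
  Var( int_0^t f(s) dB_s ) = E[ (int_0^t f(s) dB_s)^2 ] = int_0^t f(s)^2 ds.
Here f(s) = 2*exp(4*s/5)/5, so f(s)^2 = 4*exp(8*s/5)/25. Integrate:
  int_0^t (4*exp(8*s/5)/25) ds = exp(8*t/5)/10 - 1/10.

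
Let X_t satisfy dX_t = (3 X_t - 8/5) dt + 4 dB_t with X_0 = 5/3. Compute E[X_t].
E[X_t] = 17*exp(3*t)/15 + 8/15

Taking expectations and using E[dB_t] = 0, the mean m(t) = E[X_t] satisfies the ODE m'(t) = a m(t) + b with m(0) = x_0. With a = 3, b = -8/5, x_0 = 5/3, the solution is
  m(t) = x_0 * exp(a t) + (b/a) * (exp(a t) - 1)
       = (5/3) * exp(3 t) + ((-8/5)/3) * (exp(3 t) - 1)
       = 17*exp(3*t)/15 + 8/15.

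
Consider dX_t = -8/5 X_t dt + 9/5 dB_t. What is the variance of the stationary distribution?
lim Var(X_t) = 81/80

The OU SDE dX = -theta X dt + sigma dB admits the integrating factor exp(theta t): d(exp(theta t) X_t) = sigma exp(theta t) dB_t. Integrating from 0 to t gives X_t = x_0 * exp(-theta t) + sigma * int_0^t exp(-theta (t-s)) dB_s for any initial x_0. The Itô integral has variance (by the Itô isometry) sigma^2 * int_0^t exp(-2 theta (t - s)) ds = sigma^2 * (1 - exp(-2 theta t)) / (2 theta), independent of x_0.
With theta = 8/5, sigma = 9/5:
  Var(X_t) = (9/5)^2 * (1 - exp(-2*8/5 t)) / (2 * 8/5) = 81/80 - 81*exp(-16*t/5)/80.
As t -> infinity, exp(-2*8/5 t) -> 0, so the stationary variance is sigma^2 / (2 theta) = 81/80.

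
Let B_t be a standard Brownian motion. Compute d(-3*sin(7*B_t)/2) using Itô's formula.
d(-3*sin(7*B_t)/2) = (147*sin(7*B_t)/4) dt + (-21*cos(7*B_t)/2) dB_t

Itô's formula for f(B_t) gives d f(B_t) = f'(B_t) dB_t + (1/2) f''(B_t) dt. Compute derivatives of f(x) = -3*sin(7*x)/2:
  f'(x)  = -21*cos(7*x)/2
  f''(x) = 147*sin(7*x)/2
Substitute x = B_t and multiply the f'' term by 1/2:
  drift     = (1/2) * (147*sin(7*x)/2) evaluated at B_t = 147*sin(7*B_t)/4
  diffusion = (-21*cos(7*x)/2) evaluated at B_t = -21*cos(7*B_t)/2
Therefore d(-3*sin(7*B_t)/2) = (147*sin(7*B_t)/4) dt + (-21*cos(7*B_t)/2) dB_t.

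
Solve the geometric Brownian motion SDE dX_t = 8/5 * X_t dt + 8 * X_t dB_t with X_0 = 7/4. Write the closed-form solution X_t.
X_t = 7/4 * exp((-152/5) * t + (8) * B_t)

For GBM dX = mu X dt + sigma X dB with X_0 = x_0, apply Itô to Y = log X: dY = (mu - sigma^2/2) dt + sigma dB, so Y_t = log(x_0) + (mu - sigma^2/2) t + sigma B_t and hence X_t = x_0 * exp((mu - sigma^2/2) t + sigma B_t).
With mu = 8/5, sigma = 8, x_0 = 7/4, this gives:
  X_t = 7/4 * exp((-152/5) * t + (8) * B_t).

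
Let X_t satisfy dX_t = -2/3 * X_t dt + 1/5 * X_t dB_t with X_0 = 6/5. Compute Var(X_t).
Var(X_t) = (36*exp(t/25) - 36)*exp(-4*t/3)/25

For GBM dX = mu X dt + sigma X dB with X_0 = x_0, apply Itô to Y = log X: dY = (mu - sigma^2/2) dt + sigma dB, so Y_t = log(x_0) + (mu - sigma^2/2) t + sigma B_t and hence X_t = x_0 * exp((mu - sigma^2/2) t + sigma B_t).
With mu = -2/3, sigma = 1/5, x_0 = 6/5, this gives:
  X_t = 6/5 * exp((-103/150) * t + (1/5) * B_t).
Since sigma*B_t ~ Normal(0, sigma^2 t), E[exp(sigma*B_t)] = exp(sigma^2 t / 2); so E[X_t] = x_0 * exp((mu - sigma^2/2) t) * exp(sigma^2 t / 2) = x_0 * exp(mu t) = 6*exp(-2*t/3)/5.
Var(X_t) = E[X_t^2] - (E[X_t])^2 = x_0^2 * exp(2 mu t) * (exp(sigma^2 t) - 1) = (36*exp(t/25) - 36)*exp(-4*t/3)/25.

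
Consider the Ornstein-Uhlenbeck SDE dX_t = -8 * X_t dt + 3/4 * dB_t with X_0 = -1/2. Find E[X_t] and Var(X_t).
E[X_t] = -exp(-8*t)/2; Var(X_t) = 9/256 - 9*exp(-16*t)/256

The OU SDE dX = -theta X dt + sigma dB admits the integrating factor exp(theta t): d(exp(theta t) X_t) = sigma exp(theta t) dB_t. Integrating from 0 to t:
  X_t = x_0 * exp(-theta t) + sigma * int_0^t exp(-theta (t-s)) dB_s.
The Itô integral has mean 0 and (by the Itô isometry) variance sigma^2 * int_0^t exp(-2 theta (t - s)) ds = sigma^2 * (1 - exp(-2 theta t)) / (2 theta).
With theta = 8, sigma = 3/4, x_0 = -1/2:
  E[X_t] = -1/2 * exp(-8 t) = -exp(-8*t)/2
  Var(X_t) = (3/4)^2 * (1 - exp(-2*8 t)) / (2 * 8) = 9/256 - 9*exp(-16*t)/256.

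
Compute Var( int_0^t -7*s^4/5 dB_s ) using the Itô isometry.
Var = 49*t^9/225

The Itô integral of a deterministic integrand f(s) has mean 0 because each increment f(s) * (B_{s+ds} - B_s) has mean 0. By the Itô isometry:
  Var( int_0^t f(s) dB_s ) = E[ (int_0^t f(s) dB_s)^2 ] = int_0^t f(s)^2 ds.
Here f(s) = -7*s^4/5, so f(s)^2 = 49*s^8/25. Integrate:
  int_0^t (49*s^8/25) ds = 49*t^9/225.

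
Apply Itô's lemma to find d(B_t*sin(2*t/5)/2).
d(B_t*sin(2*t/5)/2) = (B_t*cos(2*t/5)/5) dt + (sin(2*t/5)/2) dB_t

Itô's formula for f(t, x): d f(t, B_t) = (f_t + (1/2) f_xx) dt + f_x dB_t. Compute partials of f(t, x) = x*sin(2*t/5)/2:
  f_t(t,x)  = x*cos(2*t/5)/5
  f_x(t,x)  = sin(2*t/5)/2
  f_xx(t,x) = 0
Assemble drift = f_t + (1/2) f_xx = x*cos(2*t/5)/5 and diffusion = f_x = sin(2*t/5)/2. Substituting x = B_t:
  d(B_t*sin(2*t/5)/2) = (B_t*cos(2*t/5)/5) dt + (sin(2*t/5)/2) dB_t.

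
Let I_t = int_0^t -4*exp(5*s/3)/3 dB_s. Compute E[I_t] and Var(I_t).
E[I_t] = 0; Var(I_t) = 8*exp(10*t/3)/15 - 8/15

The Itô integral of a deterministic integrand f(s) has mean 0 because each increment f(s) * (B_{s+ds} - B_s) has mean 0. By the Itô isometry:
  Var( int_0^t f(s) dB_s ) = E[ (int_0^t f(s) dB_s)^2 ] = int_0^t f(s)^2 ds.
Here f(s) = -4*exp(5*s/3)/3, so f(s)^2 = 16*exp(10*s/3)/9. Integrate:
  int_0^t (16*exp(10*s/3)/9) ds = 8*exp(10*t/3)/15 - 8/15.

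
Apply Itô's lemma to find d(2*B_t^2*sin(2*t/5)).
d(2*B_t^2*sin(2*t/5)) = (4*B_t^2*cos(2*t/5)/5 + 2*sin(2*t/5)) dt + (4*B_t*sin(2*t/5)) dB_t

Itô's formula for f(t, x): d f(t, B_t) = (f_t + (1/2) f_xx) dt + f_x dB_t. Compute partials of f(t, x) = 2*x^2*sin(2*t/5):
  f_t(t,x)  = 4*x^2*cos(2*t/5)/5
  f_x(t,x)  = 4*x*sin(2*t/5)
  f_xx(t,x) = 4*sin(2*t/5)
Assemble drift = f_t + (1/2) f_xx = 4*x^2*cos(2*t/5)/5 + 2*sin(2*t/5) and diffusion = f_x = 4*x*sin(2*t/5). Substituting x = B_t:
  d(2*B_t^2*sin(2*t/5)) = (4*B_t^2*cos(2*t/5)/5 + 2*sin(2*t/5)) dt + (4*B_t*sin(2*t/5)) dB_t.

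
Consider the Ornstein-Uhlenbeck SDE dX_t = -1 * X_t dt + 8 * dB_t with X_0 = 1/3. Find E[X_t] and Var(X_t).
E[X_t] = exp(-t)/3; Var(X_t) = 32 - 32*exp(-2*t)

The OU SDE dX = -theta X dt + sigma dB admits the integrating factor exp(theta t): d(exp(theta t) X_t) = sigma exp(theta t) dB_t. Integrating from 0 to t:
  X_t = x_0 * exp(-theta t) + sigma * int_0^t exp(-theta (t-s)) dB_s.
The Itô integral has mean 0 and (by the Itô isometry) variance sigma^2 * int_0^t exp(-2 theta (t - s)) ds = sigma^2 * (1 - exp(-2 theta t)) / (2 theta).
With theta = 1, sigma = 8, x_0 = 1/3:
  E[X_t] = 1/3 * exp(-1 t) = exp(-t)/3
  Var(X_t) = (8)^2 * (1 - exp(-2*1 t)) / (2 * 1) = 32 - 32*exp(-2*t).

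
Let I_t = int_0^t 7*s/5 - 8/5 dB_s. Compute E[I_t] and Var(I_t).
E[I_t] = 0; Var(I_t) = t*(49*t^2 - 168*t + 192)/75

The Itô integral of a deterministic integrand f(s) has mean 0 because each increment f(s) * (B_{s+ds} - B_s) has mean 0. By the Itô isometry:
  Var( int_0^t f(s) dB_s ) = E[ (int_0^t f(s) dB_s)^2 ] = int_0^t f(s)^2 ds.
Here f(s) = 7*s/5 - 8/5, so f(s)^2 = (7*s - 8)^2/25. Integrate:
  int_0^t ((7*s - 8)^2/25) ds = t*(49*t^2 - 168*t + 192)/75.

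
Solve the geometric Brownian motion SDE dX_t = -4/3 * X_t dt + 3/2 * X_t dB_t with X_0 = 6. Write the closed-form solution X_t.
X_t = 6 * exp((-59/24) * t + (3/2) * B_t)

For GBM dX = mu X dt + sigma X dB with X_0 = x_0, apply Itô to Y = log X: dY = (mu - sigma^2/2) dt + sigma dB, so Y_t = log(x_0) + (mu - sigma^2/2) t + sigma B_t and hence X_t = x_0 * exp((mu - sigma^2/2) t + sigma B_t).
With mu = -4/3, sigma = 3/2, x_0 = 6, this gives:
  X_t = 6 * exp((-59/24) * t + (3/2) * B_t).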